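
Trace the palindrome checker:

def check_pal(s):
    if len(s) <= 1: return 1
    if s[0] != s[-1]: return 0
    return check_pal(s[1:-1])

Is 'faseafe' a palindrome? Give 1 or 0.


check_pal('faseafe'): s[0]='f' != s[-1]='e' -> return 0
Result: 0 (not a palindrome)

0


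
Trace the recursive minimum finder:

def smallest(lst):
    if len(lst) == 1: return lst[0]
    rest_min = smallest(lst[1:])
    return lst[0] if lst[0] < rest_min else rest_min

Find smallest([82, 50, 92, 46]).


smallest([82, 50, 92, 46]): compare 82 with smallest([50, 92, 46])
smallest([50, 92, 46]): compare 50 with smallest([92, 46])
smallest([92, 46]): compare 92 with smallest([46])
smallest([46]) = 46  (base case)
Compare 92 with 46 -> 46
Compare 50 with 46 -> 46
Compare 82 with 46 -> 46

46


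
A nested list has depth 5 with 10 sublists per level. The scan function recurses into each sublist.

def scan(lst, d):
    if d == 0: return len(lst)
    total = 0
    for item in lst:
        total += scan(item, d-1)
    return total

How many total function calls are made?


At depth 0 (root): 1 call
At depth 1: each of 1 parents calls scan on 10 children = 10 calls
At depth 2: each of 10 parents calls scan on 10 children = 100 calls
At depth 3: each of 100 parents calls scan on 10 children = 1000 calls
At depth 4: each of 1000 parents calls scan on 10 children = 10000 calls
At depth 5: each of 10000 parents calls scan on 10 children = 100000 calls
Total: 1 + 10 + 100 + 1000 + 10000 + 100000 = 111111

111111


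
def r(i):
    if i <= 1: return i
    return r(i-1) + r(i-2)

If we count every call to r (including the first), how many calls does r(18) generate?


Let C(n) = total calls for r(n)
C(0) = 1, C(1) = 1
C(2) = 1 + C(1) + C(0) = 1 + 1 + 1 = 3
C(3) = 1 + C(2) + C(1) = 1 + 3 + 1 = 5
C(4) = 1 + C(3) + C(2) = 1 + 5 + 3 = 9
C(5) = 1 + C(4) + C(3) = 1 + 9 + 5 = 15
C(6) = 1 + C(5) + C(4) = 1 + 15 + 9 = 25
C(7) = 1 + C(6) + C(5) = 1 + 25 + 15 = 41
C(8) = 1 + C(7) + C(6) = 1 + 41 + 25 = 67
C(9) = 1 + C(8) + C(7) = 1 + 67 + 41 = 109
C(10) = 1 + C(9) + C(8) = 1 + 109 + 67 = 177
C(11) = 1 + C(10) + C(9) = 1 + 177 + 109 = 287
C(12) = 1 + C(11) + C(10) = 1 + 287 + 177 = 465
C(13) = 1 + C(12) + C(11) = 1 + 465 + 287 = 753
C(14) = 1 + C(13) + C(12) = 1 + 753 + 465 = 1219
C(15) = 1 + C(14) + C(13) = 1 + 1219 + 753 = 1973
C(16) = 1 + C(15) + C(14) = 1 + 1973 + 1219 = 3193
C(17) = 1 + C(16) + C(15) = 1 + 3193 + 1973 = 5167
C(18) = 1 + C(17) + C(16) = 1 + 5167 + 3193 = 8361

8361


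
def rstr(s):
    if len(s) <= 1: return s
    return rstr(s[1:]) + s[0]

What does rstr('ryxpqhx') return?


rstr('ryxpqhx') = rstr('yxpqhx') + 'r'
rstr('yxpqhx') = rstr('xpqhx') + 'y'
rstr('xpqhx') = rstr('pqhx') + 'x'
rstr('pqhx') = rstr('qhx') + 'p'
rstr('qhx') = rstr('hx') + 'q'
rstr('hx') = rstr('x') + 'h'
rstr('x') = 'x'  (base case)
Concatenating: 'x' + 'h' + 'q' + 'p' + 'x' + 'y' + 'r' = 'xhqpxyr'

xhqpxyr


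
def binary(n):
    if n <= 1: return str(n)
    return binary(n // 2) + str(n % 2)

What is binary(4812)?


binary(4812) = binary(2406) + '0'
binary(2406) = binary(1203) + '0'
binary(1203) = binary(601) + '1'
binary(601) = binary(300) + '1'
binary(300) = binary(150) + '0'
binary(150) = binary(75) + '0'
binary(75) = binary(37) + '1'
binary(37) = binary(18) + '1'
binary(18) = binary(9) + '0'
binary(9) = binary(4) + '1'
binary(4) = binary(2) + '0'
binary(2) = binary(1) + '0'
binary(1) = '1'  (base case)
Concatenating: '1' + '0' + '0' + '1' + '0' + '1' + '1' + '0' + '0' + '1' + '1' + '0' + '0' = '1001011001100'

1001011001100


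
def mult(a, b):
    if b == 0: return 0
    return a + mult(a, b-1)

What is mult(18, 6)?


mult(18, 6) = 18 + mult(18, 5)
mult(18, 5) = 18 + mult(18, 4)
mult(18, 4) = 18 + mult(18, 3)
mult(18, 3) = 18 + mult(18, 2)
mult(18, 2) = 18 + mult(18, 1)
mult(18, 1) = 18 + mult(18, 0)
mult(18, 0) = 0  (base case)
Total: 18 + 18 + 18 + 18 + 18 + 18 + 0 = 108

108


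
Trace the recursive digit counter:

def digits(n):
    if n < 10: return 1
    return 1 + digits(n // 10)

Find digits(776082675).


digits(776082675) = 1 + digits(77608267)
digits(77608267) = 1 + digits(7760826)
digits(7760826) = 1 + digits(776082)
digits(776082) = 1 + digits(77608)
digits(77608) = 1 + digits(7760)
digits(7760) = 1 + digits(776)
digits(776) = 1 + digits(77)
digits(77) = 1 + digits(7)
digits(7) = 1  (base case: 7 < 10)
Unwinding: 1 + 1 + 1 + 1 + 1 + 1 + 1 + 1 + 1 = 9

9


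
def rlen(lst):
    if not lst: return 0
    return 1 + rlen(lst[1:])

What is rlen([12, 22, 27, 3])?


rlen([12, 22, 27, 3]) = 1 + rlen([22, 27, 3])
rlen([22, 27, 3]) = 1 + rlen([27, 3])
rlen([27, 3]) = 1 + rlen([3])
rlen([3]) = 1 + rlen([])
rlen([]) = 0  (base case)
Unwinding: 1 + 1 + 1 + 1 + 0 = 4

4


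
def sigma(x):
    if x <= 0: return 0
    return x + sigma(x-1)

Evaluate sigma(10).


sigma(10)
= 10 + 9 + 8 + 7 + 6 + 5 + 4 + 3 + 2 + 1 + sigma(0)
= 10 + 9 + 8 + 7 + 6 + 5 + 4 + 3 + 2 + 1 + 0
= 55

55


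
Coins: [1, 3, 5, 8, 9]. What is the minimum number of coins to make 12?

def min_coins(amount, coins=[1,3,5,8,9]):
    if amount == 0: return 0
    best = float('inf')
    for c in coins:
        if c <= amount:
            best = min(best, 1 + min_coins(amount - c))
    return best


Building up with DP:
min_coins(0) = 0
min_coins(1) = min(1+min_coins(0)=1+0=1) = 1
min_coins(2) = min(1+min_coins(1)=1+1=2) = 2
min_coins(3) = min(1+min_coins(2)=1+2=3, 1+min_coins(0)=1+0=1) = 1
min_coins(4) = min(1+min_coins(3)=1+1=2, 1+min_coins(1)=1+1=2) = 2
min_coins(5) = min(1+min_coins(4)=1+2=3, 1+min_coins(2)=1+2=3, 1+min_coins(0)=1+0=1) = 1
min_coins(6) = min(1+min_coins(5)=1+1=2, 1+min_coins(3)=1+1=2, 1+min_coins(1)=1+1=2) = 2
min_coins(7) = min(1+min_coins(6)=1+2=3, 1+min_coins(4)=1+2=3, 1+min_coins(2)=1+2=3) = 3
min_coins(8) = min(1+min_coins(7)=1+3=4, 1+min_coins(5)=1+1=2, 1+min_coins(3)=1+1=2, 1+min_coins(0)=1+0=1) = 1
min_coins(9) = min(1+min_coins(8)=1+1=2, 1+min_coins(6)=1+2=3, 1+min_coins(4)=1+2=3, 1+min_coins(1)=1+1=2, 1+min_coins(0)=1+0=1) = 1
min_coins(10) = min(1+min_coins(9)=1+1=2, 1+min_coins(7)=1+3=4, 1+min_coins(5)=1+1=2, 1+min_coins(2)=1+2=3, 1+min_coins(1)=1+1=2) = 2
min_coins(11) = min(1+min_coins(10)=1+2=3, 1+min_coins(8)=1+1=2, 1+min_coins(6)=1+2=3, 1+min_coins(3)=1+1=2, 1+min_coins(2)=1+2=3) = 2
min_coins(12) = min(1+min_coins(11)=1+2=3, 1+min_coins(9)=1+1=2, 1+min_coins(7)=1+3=4, 1+min_coins(4)=1+2=3, 1+min_coins(3)=1+1=2) = 2

2


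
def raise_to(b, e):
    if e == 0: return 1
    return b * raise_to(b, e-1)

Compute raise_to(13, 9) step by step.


raise_to(13, 9)
= 13 * raise_to(13, 8)
= 13 * 13 * raise_to(13, 7)
= 13 * 13 * 13 * raise_to(13, 6)
= 13 * 13 * 13 * 13 * raise_to(13, 5)
= 13 * 13 * 13 * 13 * 13 * raise_to(13, 4)
= 13 * 13 * 13 * 13 * 13 * 13 * raise_to(13, 3)
= 13 * 13 * 13 * 13 * 13 * 13 * 13 * raise_to(13, 2)
= 13 * 13 * 13 * 13 * 13 * 13 * 13 * 13 * raise_to(13, 1)
= 13 * 13 * 13 * 13 * 13 * 13 * 13 * 13 * 13 * raise_to(13, 0)
= 13 * 13 * 13 * 13 * 13 * 13 * 13 * 13 * 13 * 1
= 10604499373

10604499373


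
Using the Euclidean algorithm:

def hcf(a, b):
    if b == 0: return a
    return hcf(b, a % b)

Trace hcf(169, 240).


hcf(169, 240) = hcf(240, 169)
hcf(240, 169) = hcf(169, 71)
hcf(169, 71) = hcf(71, 27)
hcf(71, 27) = hcf(27, 17)
hcf(27, 17) = hcf(17, 10)
hcf(17, 10) = hcf(10, 7)
hcf(10, 7) = hcf(7, 3)
hcf(7, 3) = hcf(3, 1)
hcf(3, 1) = hcf(1, 0)
hcf(1, 0) = 1  (base case)

1


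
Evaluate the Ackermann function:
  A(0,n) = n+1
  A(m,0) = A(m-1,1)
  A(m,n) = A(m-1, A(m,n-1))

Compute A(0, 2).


A(0, 2) = 3
Result: A(0, 2) = 3

3


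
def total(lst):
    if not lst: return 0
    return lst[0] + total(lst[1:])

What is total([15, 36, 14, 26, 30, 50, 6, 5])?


total([15, 36, 14, 26, 30, 50, 6, 5]) = 15 + total([36, 14, 26, 30, 50, 6, 5])
total([36, 14, 26, 30, 50, 6, 5]) = 36 + total([14, 26, 30, 50, 6, 5])
total([14, 26, 30, 50, 6, 5]) = 14 + total([26, 30, 50, 6, 5])
total([26, 30, 50, 6, 5]) = 26 + total([30, 50, 6, 5])
total([30, 50, 6, 5]) = 30 + total([50, 6, 5])
total([50, 6, 5]) = 50 + total([6, 5])
total([6, 5]) = 6 + total([5])
total([5]) = 5 + total([])
total([]) = 0  (base case)
Total: 15 + 36 + 14 + 26 + 30 + 50 + 6 + 5 + 0 = 182

182


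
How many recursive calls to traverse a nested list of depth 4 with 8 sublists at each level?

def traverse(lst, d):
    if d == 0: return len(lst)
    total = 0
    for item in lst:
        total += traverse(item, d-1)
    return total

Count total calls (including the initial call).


At depth 0 (root): 1 call
At depth 1: each of 1 parents calls traverse on 8 children = 8 calls
At depth 2: each of 8 parents calls traverse on 8 children = 64 calls
At depth 3: each of 64 parents calls traverse on 8 children = 512 calls
At depth 4: each of 512 parents calls traverse on 8 children = 4096 calls
Total: 1 + 8 + 64 + 512 + 4096 = 4681

4681


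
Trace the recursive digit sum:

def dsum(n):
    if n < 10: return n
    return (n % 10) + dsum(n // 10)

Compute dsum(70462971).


dsum(70462971) = 1 + dsum(7046297)
dsum(7046297) = 7 + dsum(704629)
dsum(704629) = 9 + dsum(70462)
dsum(70462) = 2 + dsum(7046)
dsum(7046) = 6 + dsum(704)
dsum(704) = 4 + dsum(70)
dsum(70) = 0 + dsum(7)
dsum(7) = 7  (base case)
Total: 1 + 7 + 9 + 2 + 6 + 4 + 0 + 7 = 36

36


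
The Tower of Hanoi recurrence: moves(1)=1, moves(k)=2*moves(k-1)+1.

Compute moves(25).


moves(25) = 2 * moves(24) + 1
moves(24) = 2 * moves(23) + 1
moves(23) = 2 * moves(22) + 1
moves(22) = 2 * moves(21) + 1
moves(21) = 2 * moves(20) + 1
moves(20) = 2 * moves(19) + 1
moves(19) = 2 * moves(18) + 1
moves(18) = 2 * moves(17) + 1
moves(17) = 2 * moves(16) + 1
moves(16) = 2 * moves(15) + 1
moves(15) = 2 * moves(14) + 1
moves(14) = 2 * moves(13) + 1
moves(13) = 2 * moves(12) + 1
moves(12) = 2 * moves(11) + 1
moves(11) = 2 * moves(10) + 1
moves(10) = 2 * moves(9) + 1
moves(9) = 2 * moves(8) + 1
moves(8) = 2 * moves(7) + 1
moves(7) = 2 * moves(6) + 1
moves(6) = 2 * moves(5) + 1
moves(5) = 2 * moves(4) + 1
moves(4) = 2 * moves(3) + 1
moves(3) = 2 * moves(2) + 1
moves(2) = 2 * moves(1) + 1
moves(1) = 1  (base case)
moves(2) = 2 * 1 + 1 = 3
moves(3) = 2 * 3 + 1 = 7
moves(4) = 2 * 7 + 1 = 15
moves(5) = 2 * 15 + 1 = 31
moves(6) = 2 * 31 + 1 = 63
moves(7) = 2 * 63 + 1 = 127
moves(8) = 2 * 127 + 1 = 255
moves(9) = 2 * 255 + 1 = 511
moves(10) = 2 * 511 + 1 = 1023
moves(11) = 2 * 1023 + 1 = 2047
moves(12) = 2 * 2047 + 1 = 4095
moves(13) = 2 * 4095 + 1 = 8191
moves(14) = 2 * 8191 + 1 = 16383
moves(15) = 2 * 16383 + 1 = 32767
moves(16) = 2 * 32767 + 1 = 65535
moves(17) = 2 * 65535 + 1 = 131071
moves(18) = 2 * 131071 + 1 = 262143
moves(19) = 2 * 262143 + 1 = 524287
moves(20) = 2 * 524287 + 1 = 1048575
moves(21) = 2 * 1048575 + 1 = 2097151
moves(22) = 2 * 2097151 + 1 = 4194303
moves(23) = 2 * 4194303 + 1 = 8388607
moves(24) = 2 * 8388607 + 1 = 16777215
moves(25) = 2 * 16777215 + 1 = 33554431

33554431


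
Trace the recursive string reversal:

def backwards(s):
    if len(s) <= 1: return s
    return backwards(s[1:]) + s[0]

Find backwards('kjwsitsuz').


backwards('kjwsitsuz') = backwards('jwsitsuz') + 'k'
backwards('jwsitsuz') = backwards('wsitsuz') + 'j'
backwards('wsitsuz') = backwards('sitsuz') + 'w'
backwards('sitsuz') = backwards('itsuz') + 's'
backwards('itsuz') = backwards('tsuz') + 'i'
backwards('tsuz') = backwards('suz') + 't'
backwards('suz') = backwards('uz') + 's'
backwards('uz') = backwards('z') + 'u'
backwards('z') = 'z'  (base case)
Concatenating: 'z' + 'u' + 's' + 't' + 'i' + 's' + 'w' + 'j' + 'k' = 'zustiswjk'

zustiswjk


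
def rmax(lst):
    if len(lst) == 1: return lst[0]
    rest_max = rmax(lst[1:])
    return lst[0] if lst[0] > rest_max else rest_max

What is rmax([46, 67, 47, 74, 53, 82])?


rmax([46, 67, 47, 74, 53, 82]): compare 46 with rmax([67, 47, 74, 53, 82])
rmax([67, 47, 74, 53, 82]): compare 67 with rmax([47, 74, 53, 82])
rmax([47, 74, 53, 82]): compare 47 with rmax([74, 53, 82])
rmax([74, 53, 82]): compare 74 with rmax([53, 82])
rmax([53, 82]): compare 53 with rmax([82])
rmax([82]) = 82  (base case)
Compare 53 with 82 -> 82
Compare 74 with 82 -> 82
Compare 47 with 82 -> 82
Compare 67 with 82 -> 82
Compare 46 with 82 -> 82

82


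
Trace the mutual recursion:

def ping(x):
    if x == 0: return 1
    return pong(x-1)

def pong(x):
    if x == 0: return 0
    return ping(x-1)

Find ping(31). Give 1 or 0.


ping(31) = pong(30)
pong(30) = ping(29)
ping(29) = pong(28)
pong(28) = ping(27)
ping(27) = pong(26)
pong(26) = ping(25)
ping(25) = pong(24)
pong(24) = ping(23)
ping(23) = pong(22)
pong(22) = ping(21)
ping(21) = pong(20)
pong(20) = ping(19)
ping(19) = pong(18)
pong(18) = ping(17)
ping(17) = pong(16)
pong(16) = ping(15)
ping(15) = pong(14)
pong(14) = ping(13)
ping(13) = pong(12)
pong(12) = ping(11)
ping(11) = pong(10)
pong(10) = ping(9)
ping(9) = pong(8)
pong(8) = ping(7)
ping(7) = pong(6)
pong(6) = ping(5)
ping(5) = pong(4)
pong(4) = ping(3)
ping(3) = pong(2)
pong(2) = ping(1)
ping(1) = pong(0)
pong(0) = 0  (base case)
Result: 0

0


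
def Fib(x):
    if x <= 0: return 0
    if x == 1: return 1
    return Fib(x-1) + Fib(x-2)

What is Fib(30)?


Computing Fib(30) bottom-up:
Fib(0) = 0
Fib(1) = 1
Fib(2) = Fib(1) + Fib(0) = 1 + 0 = 1
Fib(3) = Fib(2) + Fib(1) = 1 + 1 = 2
Fib(4) = Fib(3) + Fib(2) = 2 + 1 = 3
Fib(5) = Fib(4) + Fib(3) = 3 + 2 = 5
Fib(6) = Fib(5) + Fib(4) = 5 + 3 = 8
Fib(7) = Fib(6) + Fib(5) = 8 + 5 = 13
Fib(8) = Fib(7) + Fib(6) = 13 + 8 = 21
Fib(9) = Fib(8) + Fib(7) = 21 + 13 = 34
Fib(10) = Fib(9) + Fib(8) = 34 + 21 = 55
Fib(11) = Fib(10) + Fib(9) = 55 + 34 = 89
Fib(12) = Fib(11) + Fib(10) = 89 + 55 = 144
Fib(13) = Fib(12) + Fib(11) = 144 + 89 = 233
Fib(14) = Fib(13) + Fib(12) = 233 + 144 = 377
Fib(15) = Fib(14) + Fib(13) = 377 + 233 = 610
Fib(16) = Fib(15) + Fib(14) = 610 + 377 = 987
Fib(17) = Fib(16) + Fib(15) = 987 + 610 = 1597
Fib(18) = Fib(17) + Fib(16) = 1597 + 987 = 2584
Fib(19) = Fib(18) + Fib(17) = 2584 + 1597 = 4181
Fib(20) = Fib(19) + Fib(18) = 4181 + 2584 = 6765
Fib(21) = Fib(20) + Fib(19) = 6765 + 4181 = 10946
Fib(22) = Fib(21) + Fib(20) = 10946 + 6765 = 17711
Fib(23) = Fib(22) + Fib(21) = 17711 + 10946 = 28657
Fib(24) = Fib(23) + Fib(22) = 28657 + 17711 = 46368
Fib(25) = Fib(24) + Fib(23) = 46368 + 28657 = 75025
Fib(26) = Fib(25) + Fib(24) = 75025 + 46368 = 121393
Fib(27) = Fib(26) + Fib(25) = 121393 + 75025 = 196418
Fib(28) = Fib(27) + Fib(26) = 196418 + 121393 = 317811
Fib(29) = Fib(28) + Fib(27) = 317811 + 196418 = 514229
Fib(30) = Fib(29) + Fib(28) = 514229 + 317811 = 832040

832040


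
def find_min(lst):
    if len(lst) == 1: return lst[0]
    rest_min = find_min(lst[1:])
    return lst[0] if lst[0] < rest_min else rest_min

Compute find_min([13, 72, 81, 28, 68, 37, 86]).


find_min([13, 72, 81, 28, 68, 37, 86]): compare 13 with find_min([72, 81, 28, 68, 37, 86])
find_min([72, 81, 28, 68, 37, 86]): compare 72 with find_min([81, 28, 68, 37, 86])
find_min([81, 28, 68, 37, 86]): compare 81 with find_min([28, 68, 37, 86])
find_min([28, 68, 37, 86]): compare 28 with find_min([68, 37, 86])
find_min([68, 37, 86]): compare 68 with find_min([37, 86])
find_min([37, 86]): compare 37 with find_min([86])
find_min([86]) = 86  (base case)
Compare 37 with 86 -> 37
Compare 68 with 37 -> 37
Compare 28 with 37 -> 28
Compare 81 with 28 -> 28
Compare 72 with 28 -> 28
Compare 13 with 28 -> 13

13


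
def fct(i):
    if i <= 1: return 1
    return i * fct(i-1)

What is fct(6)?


fct(6)
= 6 * fct(5)
= 6 * 5 * fct(4)
= 6 * 5 * 4 * fct(3)
= 6 * 5 * 4 * 3 * fct(2)
= 6 * 5 * 4 * 3 * 2 * fct(1)
= 6 * 5 * 4 * 3 * 2 * 1
= 720

720


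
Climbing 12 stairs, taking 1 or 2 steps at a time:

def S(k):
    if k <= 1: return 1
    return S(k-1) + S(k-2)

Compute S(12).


Building up from base cases:
S(0) = 1
S(1) = 1
S(2) = S(1) + S(0) = 1 + 1 = 2
S(3) = S(2) + S(1) = 2 + 1 = 3
S(4) = S(3) + S(2) = 3 + 2 = 5
S(5) = S(4) + S(3) = 5 + 3 = 8
S(6) = S(5) + S(4) = 8 + 5 = 13
S(7) = S(6) + S(5) = 13 + 8 = 21
S(8) = S(7) + S(6) = 21 + 13 = 34
S(9) = S(8) + S(7) = 34 + 21 = 55
S(10) = S(9) + S(8) = 55 + 34 = 89
S(11) = S(10) + S(9) = 89 + 55 = 144
S(12) = S(11) + S(10) = 144 + 89 = 233

233


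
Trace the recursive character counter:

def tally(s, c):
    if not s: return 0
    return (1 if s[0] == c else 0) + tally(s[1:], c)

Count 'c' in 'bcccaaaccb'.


s[0]='b' != 'c' -> 0
s[0]='c' == 'c' -> 1
s[0]='c' == 'c' -> 1
s[0]='c' == 'c' -> 1
s[0]='a' != 'c' -> 0
s[0]='a' != 'c' -> 0
s[0]='a' != 'c' -> 0
s[0]='c' == 'c' -> 1
s[0]='c' == 'c' -> 1
s[0]='b' != 'c' -> 0
Sum: 0 + 1 + 1 + 1 + 0 + 0 + 0 + 1 + 1 + 0 = 5

5


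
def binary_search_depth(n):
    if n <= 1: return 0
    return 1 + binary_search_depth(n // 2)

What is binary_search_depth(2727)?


2727 / 2 = 1363
1363 / 2 = 681
681 / 2 = 340
340 / 2 = 170
170 / 2 = 85
85 / 2 = 42
42 / 2 = 21
21 / 2 = 10
10 / 2 = 5
5 / 2 = 2
2 / 2 = 1
Reached 1 after 11 halvings

11


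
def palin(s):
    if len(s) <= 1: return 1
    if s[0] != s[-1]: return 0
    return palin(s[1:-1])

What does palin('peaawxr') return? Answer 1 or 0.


palin('peaawxr'): s[0]='p' != s[-1]='r' -> return 0
Result: 0 (not a palindrome)

0


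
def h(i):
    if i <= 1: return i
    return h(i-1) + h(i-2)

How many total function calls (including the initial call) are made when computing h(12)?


Let C(n) = total calls for h(n)
C(0) = 1, C(1) = 1
C(2) = 1 + C(1) + C(0) = 1 + 1 + 1 = 3
C(3) = 1 + C(2) + C(1) = 1 + 3 + 1 = 5
C(4) = 1 + C(3) + C(2) = 1 + 5 + 3 = 9
C(5) = 1 + C(4) + C(3) = 1 + 9 + 5 = 15
C(6) = 1 + C(5) + C(4) = 1 + 15 + 9 = 25
C(7) = 1 + C(6) + C(5) = 1 + 25 + 15 = 41
C(8) = 1 + C(7) + C(6) = 1 + 41 + 25 = 67
C(9) = 1 + C(8) + C(7) = 1 + 67 + 41 = 109
C(10) = 1 + C(9) + C(8) = 1 + 109 + 67 = 177
C(11) = 1 + C(10) + C(9) = 1 + 177 + 109 = 287
C(12) = 1 + C(11) + C(10) = 1 + 287 + 177 = 465

465


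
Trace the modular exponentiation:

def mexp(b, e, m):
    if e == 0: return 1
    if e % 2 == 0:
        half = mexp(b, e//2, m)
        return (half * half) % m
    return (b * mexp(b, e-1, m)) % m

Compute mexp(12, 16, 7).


mexp(12, 16, 7): e is even, compute mexp(12, 8, 7)
  mexp(12, 8, 7): e is even, compute mexp(12, 4, 7)
    mexp(12, 4, 7): e is even, compute mexp(12, 2, 7)
      mexp(12, 2, 7): e is even, compute mexp(12, 1, 7)
        mexp(12, 1, 7): e is odd, compute mexp(12, 0, 7)
          mexp(12, 0, 7) = 1
        (12 * 1) % 7 = 5
      half=5, (5*5) % 7 = 4
    half=4, (4*4) % 7 = 2
  half=2, (2*2) % 7 = 4
half=4, (4*4) % 7 = 2

2


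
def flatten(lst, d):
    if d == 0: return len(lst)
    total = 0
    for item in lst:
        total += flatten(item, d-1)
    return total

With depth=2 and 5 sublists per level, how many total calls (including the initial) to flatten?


At depth 0 (root): 1 call
At depth 1: each of 1 parents calls flatten on 5 children = 5 calls
At depth 2: each of 5 parents calls flatten on 5 children = 25 calls
Total: 1 + 5 + 25 = 31

31


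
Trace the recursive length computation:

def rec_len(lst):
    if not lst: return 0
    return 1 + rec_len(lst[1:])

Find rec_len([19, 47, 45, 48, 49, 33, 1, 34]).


rec_len([19, 47, 45, 48, 49, 33, 1, 34]) = 1 + rec_len([47, 45, 48, 49, 33, 1, 34])
rec_len([47, 45, 48, 49, 33, 1, 34]) = 1 + rec_len([45, 48, 49, 33, 1, 34])
rec_len([45, 48, 49, 33, 1, 34]) = 1 + rec_len([48, 49, 33, 1, 34])
rec_len([48, 49, 33, 1, 34]) = 1 + rec_len([49, 33, 1, 34])
rec_len([49, 33, 1, 34]) = 1 + rec_len([33, 1, 34])
rec_len([33, 1, 34]) = 1 + rec_len([1, 34])
rec_len([1, 34]) = 1 + rec_len([34])
rec_len([34]) = 1 + rec_len([])
rec_len([]) = 0  (base case)
Unwinding: 1 + 1 + 1 + 1 + 1 + 1 + 1 + 1 + 0 = 8

8


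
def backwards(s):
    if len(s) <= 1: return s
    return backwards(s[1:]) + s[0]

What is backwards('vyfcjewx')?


backwards('vyfcjewx') = backwards('yfcjewx') + 'v'
backwards('yfcjewx') = backwards('fcjewx') + 'y'
backwards('fcjewx') = backwards('cjewx') + 'f'
backwards('cjewx') = backwards('jewx') + 'c'
backwards('jewx') = backwards('ewx') + 'j'
backwards('ewx') = backwards('wx') + 'e'
backwards('wx') = backwards('x') + 'w'
backwards('x') = 'x'  (base case)
Concatenating: 'x' + 'w' + 'e' + 'j' + 'c' + 'f' + 'y' + 'v' = 'xwejcfyv'

xwejcfyv


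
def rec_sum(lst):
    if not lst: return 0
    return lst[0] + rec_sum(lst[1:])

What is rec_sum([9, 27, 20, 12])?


rec_sum([9, 27, 20, 12]) = 9 + rec_sum([27, 20, 12])
rec_sum([27, 20, 12]) = 27 + rec_sum([20, 12])
rec_sum([20, 12]) = 20 + rec_sum([12])
rec_sum([12]) = 12 + rec_sum([])
rec_sum([]) = 0  (base case)
Total: 9 + 27 + 20 + 12 + 0 = 68

68


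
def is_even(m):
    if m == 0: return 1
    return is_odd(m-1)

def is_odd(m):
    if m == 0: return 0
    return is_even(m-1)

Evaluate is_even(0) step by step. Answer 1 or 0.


is_even(0) = 1  (base case)
Result: 1

1


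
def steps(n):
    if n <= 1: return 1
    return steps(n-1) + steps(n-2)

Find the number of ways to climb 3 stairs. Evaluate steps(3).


Building up from base cases:
steps(0) = 1
steps(1) = 1
steps(2) = steps(1) + steps(0) = 1 + 1 = 2
steps(3) = steps(2) + steps(1) = 2 + 1 = 3

3


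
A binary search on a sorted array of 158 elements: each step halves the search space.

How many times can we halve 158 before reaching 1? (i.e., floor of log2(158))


158 / 2 = 79
79 / 2 = 39
39 / 2 = 19
19 / 2 = 9
9 / 2 = 4
4 / 2 = 2
2 / 2 = 1
Reached 1 after 7 halvings

7


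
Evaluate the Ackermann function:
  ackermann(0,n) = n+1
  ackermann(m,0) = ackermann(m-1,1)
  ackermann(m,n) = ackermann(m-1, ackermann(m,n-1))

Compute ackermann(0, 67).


ackermann(0, 67) = 68
Result: ackermann(0, 67) = 68

68


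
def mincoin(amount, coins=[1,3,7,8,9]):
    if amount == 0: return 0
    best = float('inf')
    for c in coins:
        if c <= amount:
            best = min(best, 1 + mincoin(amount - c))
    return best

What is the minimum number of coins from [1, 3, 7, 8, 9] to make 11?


Building up with DP:
mincoin(0) = 0
mincoin(1) = min(1+mincoin(0)=1+0=1) = 1
mincoin(2) = min(1+mincoin(1)=1+1=2) = 2
mincoin(3) = min(1+mincoin(2)=1+2=3, 1+mincoin(0)=1+0=1) = 1
mincoin(4) = min(1+mincoin(3)=1+1=2, 1+mincoin(1)=1+1=2) = 2
mincoin(5) = min(1+mincoin(4)=1+2=3, 1+mincoin(2)=1+2=3) = 3
mincoin(6) = min(1+mincoin(5)=1+3=4, 1+mincoin(3)=1+1=2) = 2
mincoin(7) = min(1+mincoin(6)=1+2=3, 1+mincoin(4)=1+2=3, 1+mincoin(0)=1+0=1) = 1
mincoin(8) = min(1+mincoin(7)=1+1=2, 1+mincoin(5)=1+3=4, 1+mincoin(1)=1+1=2, 1+mincoin(0)=1+0=1) = 1
mincoin(9) = min(1+mincoin(8)=1+1=2, 1+mincoin(6)=1+2=3, 1+mincoin(2)=1+2=3, 1+mincoin(1)=1+1=2, 1+mincoin(0)=1+0=1) = 1
mincoin(10) = min(1+mincoin(9)=1+1=2, 1+mincoin(7)=1+1=2, 1+mincoin(3)=1+1=2, 1+mincoin(2)=1+2=3, 1+mincoin(1)=1+1=2) = 2
mincoin(11) = min(1+mincoin(10)=1+2=3, 1+mincoin(8)=1+1=2, 1+mincoin(4)=1+2=3, 1+mincoin(3)=1+1=2, 1+mincoin(2)=1+2=3) = 2

2


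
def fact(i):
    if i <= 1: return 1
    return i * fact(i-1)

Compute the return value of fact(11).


fact(11)
= 11 * fact(10)
= 11 * 10 * fact(9)
= 11 * 10 * 9 * fact(8)
= 11 * 10 * 9 * 8 * fact(7)
= 11 * 10 * 9 * 8 * 7 * fact(6)
= 11 * 10 * 9 * 8 * 7 * 6 * fact(5)
= 11 * 10 * 9 * 8 * 7 * 6 * 5 * fact(4)
= 11 * 10 * 9 * 8 * 7 * 6 * 5 * 4 * fact(3)
= 11 * 10 * 9 * 8 * 7 * 6 * 5 * 4 * 3 * fact(2)
= 11 * 10 * 9 * 8 * 7 * 6 * 5 * 4 * 3 * 2 * fact(1)
= 11 * 10 * 9 * 8 * 7 * 6 * 5 * 4 * 3 * 2 * 1
= 39916800

39916800


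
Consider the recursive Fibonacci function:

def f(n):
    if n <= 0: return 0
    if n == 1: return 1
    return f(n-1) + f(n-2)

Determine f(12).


Computing f(12) bottom-up:
f(0) = 0
f(1) = 1
f(2) = f(1) + f(0) = 1 + 0 = 1
f(3) = f(2) + f(1) = 1 + 1 = 2
f(4) = f(3) + f(2) = 2 + 1 = 3
f(5) = f(4) + f(3) = 3 + 2 = 5
f(6) = f(5) + f(4) = 5 + 3 = 8
f(7) = f(6) + f(5) = 8 + 5 = 13
f(8) = f(7) + f(6) = 13 + 8 = 21
f(9) = f(8) + f(7) = 21 + 13 = 34
f(10) = f(9) + f(8) = 34 + 21 = 55
f(11) = f(10) + f(9) = 55 + 34 = 89
f(12) = f(11) + f(10) = 89 + 55 = 144

144


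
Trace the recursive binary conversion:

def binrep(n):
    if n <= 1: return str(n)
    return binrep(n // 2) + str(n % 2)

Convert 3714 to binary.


binrep(3714) = binrep(1857) + '0'
binrep(1857) = binrep(928) + '1'
binrep(928) = binrep(464) + '0'
binrep(464) = binrep(232) + '0'
binrep(232) = binrep(116) + '0'
binrep(116) = binrep(58) + '0'
binrep(58) = binrep(29) + '0'
binrep(29) = binrep(14) + '1'
binrep(14) = binrep(7) + '0'
binrep(7) = binrep(3) + '1'
binrep(3) = binrep(1) + '1'
binrep(1) = '1'  (base case)
Concatenating: '1' + '1' + '1' + '0' + '1' + '0' + '0' + '0' + '0' + '0' + '1' + '0' = '111010000010'

111010000010


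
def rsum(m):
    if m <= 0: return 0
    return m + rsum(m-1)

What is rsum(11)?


rsum(11)
= 11 + 10 + 9 + 8 + 7 + 6 + 5 + 4 + 3 + 2 + 1 + rsum(0)
= 11 + 10 + 9 + 8 + 7 + 6 + 5 + 4 + 3 + 2 + 1 + 0
= 66

66


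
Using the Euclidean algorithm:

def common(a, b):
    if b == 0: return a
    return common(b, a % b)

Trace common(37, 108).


common(37, 108) = common(108, 37)
common(108, 37) = common(37, 34)
common(37, 34) = common(34, 3)
common(34, 3) = common(3, 1)
common(3, 1) = common(1, 0)
common(1, 0) = 1  (base case)

1


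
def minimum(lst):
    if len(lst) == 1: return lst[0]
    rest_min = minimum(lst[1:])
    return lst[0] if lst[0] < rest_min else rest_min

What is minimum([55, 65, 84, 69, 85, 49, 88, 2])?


minimum([55, 65, 84, 69, 85, 49, 88, 2]): compare 55 with minimum([65, 84, 69, 85, 49, 88, 2])
minimum([65, 84, 69, 85, 49, 88, 2]): compare 65 with minimum([84, 69, 85, 49, 88, 2])
minimum([84, 69, 85, 49, 88, 2]): compare 84 with minimum([69, 85, 49, 88, 2])
minimum([69, 85, 49, 88, 2]): compare 69 with minimum([85, 49, 88, 2])
minimum([85, 49, 88, 2]): compare 85 with minimum([49, 88, 2])
minimum([49, 88, 2]): compare 49 with minimum([88, 2])
minimum([88, 2]): compare 88 with minimum([2])
minimum([2]) = 2  (base case)
Compare 88 with 2 -> 2
Compare 49 with 2 -> 2
Compare 85 with 2 -> 2
Compare 69 with 2 -> 2
Compare 84 with 2 -> 2
Compare 65 with 2 -> 2
Compare 55 with 2 -> 2

2


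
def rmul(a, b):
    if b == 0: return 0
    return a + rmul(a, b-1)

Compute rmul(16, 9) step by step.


rmul(16, 9) = 16 + rmul(16, 8)
rmul(16, 8) = 16 + rmul(16, 7)
rmul(16, 7) = 16 + rmul(16, 6)
rmul(16, 6) = 16 + rmul(16, 5)
rmul(16, 5) = 16 + rmul(16, 4)
rmul(16, 4) = 16 + rmul(16, 3)
rmul(16, 3) = 16 + rmul(16, 2)
rmul(16, 2) = 16 + rmul(16, 1)
rmul(16, 1) = 16 + rmul(16, 0)
rmul(16, 0) = 0  (base case)
Total: 16 + 16 + 16 + 16 + 16 + 16 + 16 + 16 + 16 + 0 = 144

144


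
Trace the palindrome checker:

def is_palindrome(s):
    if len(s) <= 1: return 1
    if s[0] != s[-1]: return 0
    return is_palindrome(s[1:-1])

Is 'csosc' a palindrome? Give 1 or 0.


is_palindrome('csosc'): s[0]='c' == s[-1]='c' -> check is_palindrome('sos')
is_palindrome('sos'): s[0]='s' == s[-1]='s' -> check is_palindrome('o')
is_palindrome('o'): len <= 1 -> return 1  (base case)
Result: 1 (palindrome)

1


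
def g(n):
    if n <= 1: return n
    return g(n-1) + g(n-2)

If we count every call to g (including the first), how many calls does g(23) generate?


Let C(n) = total calls for g(n)
C(0) = 1, C(1) = 1
C(2) = 1 + C(1) + C(0) = 1 + 1 + 1 = 3
C(3) = 1 + C(2) + C(1) = 1 + 3 + 1 = 5
C(4) = 1 + C(3) + C(2) = 1 + 5 + 3 = 9
C(5) = 1 + C(4) + C(3) = 1 + 9 + 5 = 15
C(6) = 1 + C(5) + C(4) = 1 + 15 + 9 = 25
C(7) = 1 + C(6) + C(5) = 1 + 25 + 15 = 41
C(8) = 1 + C(7) + C(6) = 1 + 41 + 25 = 67
C(9) = 1 + C(8) + C(7) = 1 + 67 + 41 = 109
C(10) = 1 + C(9) + C(8) = 1 + 109 + 67 = 177
C(11) = 1 + C(10) + C(9) = 1 + 177 + 109 = 287
C(12) = 1 + C(11) + C(10) = 1 + 287 + 177 = 465
C(13) = 1 + C(12) + C(11) = 1 + 465 + 287 = 753
C(14) = 1 + C(13) + C(12) = 1 + 753 + 465 = 1219
C(15) = 1 + C(14) + C(13) = 1 + 1219 + 753 = 1973
C(16) = 1 + C(15) + C(14) = 1 + 1973 + 1219 = 3193
C(17) = 1 + C(16) + C(15) = 1 + 3193 + 1973 = 5167
C(18) = 1 + C(17) + C(16) = 1 + 5167 + 3193 = 8361
C(19) = 1 + C(18) + C(17) = 1 + 8361 + 5167 = 13529
C(20) = 1 + C(19) + C(18) = 1 + 13529 + 8361 = 21891
C(21) = 1 + C(20) + C(19) = 1 + 21891 + 13529 = 35421
C(22) = 1 + C(21) + C(20) = 1 + 35421 + 21891 = 57313
C(23) = 1 + C(22) + C(21) = 1 + 57313 + 35421 = 92735

92735


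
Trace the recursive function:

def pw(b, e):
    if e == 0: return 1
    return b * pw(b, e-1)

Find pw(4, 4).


pw(4, 4)
= 4 * pw(4, 3)
= 4 * 4 * pw(4, 2)
= 4 * 4 * 4 * pw(4, 1)
= 4 * 4 * 4 * 4 * pw(4, 0)
= 4 * 4 * 4 * 4 * 1
= 256

256


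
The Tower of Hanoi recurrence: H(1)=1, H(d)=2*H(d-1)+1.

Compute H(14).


H(14) = 2 * H(13) + 1
H(13) = 2 * H(12) + 1
H(12) = 2 * H(11) + 1
H(11) = 2 * H(10) + 1
H(10) = 2 * H(9) + 1
H(9) = 2 * H(8) + 1
H(8) = 2 * H(7) + 1
H(7) = 2 * H(6) + 1
H(6) = 2 * H(5) + 1
H(5) = 2 * H(4) + 1
H(4) = 2 * H(3) + 1
H(3) = 2 * H(2) + 1
H(2) = 2 * H(1) + 1
H(1) = 1  (base case)
H(2) = 2 * 1 + 1 = 3
H(3) = 2 * 3 + 1 = 7
H(4) = 2 * 7 + 1 = 15
H(5) = 2 * 15 + 1 = 31
H(6) = 2 * 31 + 1 = 63
H(7) = 2 * 63 + 1 = 127
H(8) = 2 * 127 + 1 = 255
H(9) = 2 * 255 + 1 = 511
H(10) = 2 * 511 + 1 = 1023
H(11) = 2 * 1023 + 1 = 2047
H(12) = 2 * 2047 + 1 = 4095
H(13) = 2 * 4095 + 1 = 8191
H(14) = 2 * 8191 + 1 = 16383

16383


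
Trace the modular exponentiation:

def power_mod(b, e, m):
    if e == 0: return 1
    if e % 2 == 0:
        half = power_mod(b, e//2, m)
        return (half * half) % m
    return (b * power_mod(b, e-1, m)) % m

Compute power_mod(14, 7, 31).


power_mod(14, 7, 31): e is odd, compute power_mod(14, 6, 31)
  power_mod(14, 6, 31): e is even, compute power_mod(14, 3, 31)
    power_mod(14, 3, 31): e is odd, compute power_mod(14, 2, 31)
      power_mod(14, 2, 31): e is even, compute power_mod(14, 1, 31)
        power_mod(14, 1, 31): e is odd, compute power_mod(14, 0, 31)
          power_mod(14, 0, 31) = 1
        (14 * 1) % 31 = 14
      half=14, (14*14) % 31 = 10
    (14 * 10) % 31 = 16
  half=16, (16*16) % 31 = 8
(14 * 8) % 31 = 19

19


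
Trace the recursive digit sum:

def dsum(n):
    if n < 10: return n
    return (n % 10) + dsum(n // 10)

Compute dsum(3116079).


dsum(3116079) = 9 + dsum(311607)
dsum(311607) = 7 + dsum(31160)
dsum(31160) = 0 + dsum(3116)
dsum(3116) = 6 + dsum(311)
dsum(311) = 1 + dsum(31)
dsum(31) = 1 + dsum(3)
dsum(3) = 3  (base case)
Total: 9 + 7 + 0 + 6 + 1 + 1 + 3 = 27

27


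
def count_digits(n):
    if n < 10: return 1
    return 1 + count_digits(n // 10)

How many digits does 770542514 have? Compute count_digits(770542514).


count_digits(770542514) = 1 + count_digits(77054251)
count_digits(77054251) = 1 + count_digits(7705425)
count_digits(7705425) = 1 + count_digits(770542)
count_digits(770542) = 1 + count_digits(77054)
count_digits(77054) = 1 + count_digits(7705)
count_digits(7705) = 1 + count_digits(770)
count_digits(770) = 1 + count_digits(77)
count_digits(77) = 1 + count_digits(7)
count_digits(7) = 1  (base case: 7 < 10)
Unwinding: 1 + 1 + 1 + 1 + 1 + 1 + 1 + 1 + 1 = 9

9


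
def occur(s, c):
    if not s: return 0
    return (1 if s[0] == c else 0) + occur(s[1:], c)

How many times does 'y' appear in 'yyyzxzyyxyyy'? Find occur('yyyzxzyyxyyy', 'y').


s[0]='y' == 'y' -> 1
s[0]='y' == 'y' -> 1
s[0]='y' == 'y' -> 1
s[0]='z' != 'y' -> 0
s[0]='x' != 'y' -> 0
s[0]='z' != 'y' -> 0
s[0]='y' == 'y' -> 1
s[0]='y' == 'y' -> 1
s[0]='x' != 'y' -> 0
s[0]='y' == 'y' -> 1
s[0]='y' == 'y' -> 1
s[0]='y' == 'y' -> 1
Sum: 1 + 1 + 1 + 0 + 0 + 0 + 1 + 1 + 0 + 1 + 1 + 1 = 8

8


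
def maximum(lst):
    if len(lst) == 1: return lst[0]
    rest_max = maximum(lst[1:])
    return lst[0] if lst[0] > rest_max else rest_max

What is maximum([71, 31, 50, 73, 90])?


maximum([71, 31, 50, 73, 90]): compare 71 with maximum([31, 50, 73, 90])
maximum([31, 50, 73, 90]): compare 31 with maximum([50, 73, 90])
maximum([50, 73, 90]): compare 50 with maximum([73, 90])
maximum([73, 90]): compare 73 with maximum([90])
maximum([90]) = 90  (base case)
Compare 73 with 90 -> 90
Compare 50 with 90 -> 90
Compare 31 with 90 -> 90
Compare 71 with 90 -> 90

90


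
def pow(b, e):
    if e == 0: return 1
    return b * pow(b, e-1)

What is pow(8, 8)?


pow(8, 8)
= 8 * pow(8, 7)
= 8 * 8 * pow(8, 6)
= 8 * 8 * 8 * pow(8, 5)
= 8 * 8 * 8 * 8 * pow(8, 4)
= 8 * 8 * 8 * 8 * 8 * pow(8, 3)
= 8 * 8 * 8 * 8 * 8 * 8 * pow(8, 2)
= 8 * 8 * 8 * 8 * 8 * 8 * 8 * pow(8, 1)
= 8 * 8 * 8 * 8 * 8 * 8 * 8 * 8 * pow(8, 0)
= 8 * 8 * 8 * 8 * 8 * 8 * 8 * 8 * 1
= 16777216

16777216


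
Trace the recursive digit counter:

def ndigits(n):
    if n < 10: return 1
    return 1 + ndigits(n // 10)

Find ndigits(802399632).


ndigits(802399632) = 1 + ndigits(80239963)
ndigits(80239963) = 1 + ndigits(8023996)
ndigits(8023996) = 1 + ndigits(802399)
ndigits(802399) = 1 + ndigits(80239)
ndigits(80239) = 1 + ndigits(8023)
ndigits(8023) = 1 + ndigits(802)
ndigits(802) = 1 + ndigits(80)
ndigits(80) = 1 + ndigits(8)
ndigits(8) = 1  (base case: 8 < 10)
Unwinding: 1 + 1 + 1 + 1 + 1 + 1 + 1 + 1 + 1 = 9

9


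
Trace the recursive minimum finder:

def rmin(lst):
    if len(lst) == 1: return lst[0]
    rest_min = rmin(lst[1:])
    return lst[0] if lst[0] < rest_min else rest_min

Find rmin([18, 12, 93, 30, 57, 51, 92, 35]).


rmin([18, 12, 93, 30, 57, 51, 92, 35]): compare 18 with rmin([12, 93, 30, 57, 51, 92, 35])
rmin([12, 93, 30, 57, 51, 92, 35]): compare 12 with rmin([93, 30, 57, 51, 92, 35])
rmin([93, 30, 57, 51, 92, 35]): compare 93 with rmin([30, 57, 51, 92, 35])
rmin([30, 57, 51, 92, 35]): compare 30 with rmin([57, 51, 92, 35])
rmin([57, 51, 92, 35]): compare 57 with rmin([51, 92, 35])
rmin([51, 92, 35]): compare 51 with rmin([92, 35])
rmin([92, 35]): compare 92 with rmin([35])
rmin([35]) = 35  (base case)
Compare 92 with 35 -> 35
Compare 51 with 35 -> 35
Compare 57 with 35 -> 35
Compare 30 with 35 -> 30
Compare 93 with 30 -> 30
Compare 12 with 30 -> 12
Compare 18 with 12 -> 12

12


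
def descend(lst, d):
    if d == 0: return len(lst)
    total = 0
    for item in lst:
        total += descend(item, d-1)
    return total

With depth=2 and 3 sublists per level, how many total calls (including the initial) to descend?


At depth 0 (root): 1 call
At depth 1: each of 1 parents calls descend on 3 children = 3 calls
At depth 2: each of 3 parents calls descend on 3 children = 9 calls
Total: 1 + 3 + 9 = 13

13


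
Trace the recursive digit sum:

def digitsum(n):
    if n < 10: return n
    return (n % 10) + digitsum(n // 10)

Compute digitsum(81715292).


digitsum(81715292) = 2 + digitsum(8171529)
digitsum(8171529) = 9 + digitsum(817152)
digitsum(817152) = 2 + digitsum(81715)
digitsum(81715) = 5 + digitsum(8171)
digitsum(8171) = 1 + digitsum(817)
digitsum(817) = 7 + digitsum(81)
digitsum(81) = 1 + digitsum(8)
digitsum(8) = 8  (base case)
Total: 2 + 9 + 2 + 5 + 1 + 7 + 1 + 8 = 35

35


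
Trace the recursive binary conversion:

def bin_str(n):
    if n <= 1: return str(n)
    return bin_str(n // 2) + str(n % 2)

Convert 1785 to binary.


bin_str(1785) = bin_str(892) + '1'
bin_str(892) = bin_str(446) + '0'
bin_str(446) = bin_str(223) + '0'
bin_str(223) = bin_str(111) + '1'
bin_str(111) = bin_str(55) + '1'
bin_str(55) = bin_str(27) + '1'
bin_str(27) = bin_str(13) + '1'
bin_str(13) = bin_str(6) + '1'
bin_str(6) = bin_str(3) + '0'
bin_str(3) = bin_str(1) + '1'
bin_str(1) = '1'  (base case)
Concatenating: '1' + '1' + '0' + '1' + '1' + '1' + '1' + '1' + '0' + '0' + '1' = '11011111001'

11011111001


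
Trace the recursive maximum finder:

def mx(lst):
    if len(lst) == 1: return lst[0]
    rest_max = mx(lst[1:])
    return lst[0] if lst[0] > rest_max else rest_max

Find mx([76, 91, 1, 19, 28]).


mx([76, 91, 1, 19, 28]): compare 76 with mx([91, 1, 19, 28])
mx([91, 1, 19, 28]): compare 91 with mx([1, 19, 28])
mx([1, 19, 28]): compare 1 with mx([19, 28])
mx([19, 28]): compare 19 with mx([28])
mx([28]) = 28  (base case)
Compare 19 with 28 -> 28
Compare 1 with 28 -> 28
Compare 91 with 28 -> 91
Compare 76 with 91 -> 91

91


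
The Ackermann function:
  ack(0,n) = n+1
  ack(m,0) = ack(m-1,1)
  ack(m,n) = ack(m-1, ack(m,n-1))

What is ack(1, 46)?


ack(1, 46) = ack(0, ack(1, 45))
  ack(1, 45) = ack(0, ack(1, 44))
    ack(1, 44) = ack(0, ack(1, 43))
      ack(1, 43) = ack(0, ack(1, 42))
        ack(1, 42) = ack(0, ack(1, 41))
          ack(1, 41) = ack(0, ack(1, 40))
          ack(1, 40) = ack(0, ack(1, 39))
          ack(1, 39) = ack(0, ack(1, 38))
          ack(1, 38) = ack(0, ack(1, 37))
          ack(1, 37) = ack(0, ack(1, 36))
          ack(1, 36) = ack(0, ack(1, 35))
          ack(1, 35) = ack(0, ack(1, 34))
          ack(1, 34) = ack(0, ack(1, 33))
          ack(1, 33) = ack(0, ack(1, 32))
          ack(1, 32) = ack(0, ack(1, 31))
          ack(1, 31) = ack(0, ack(1, 30))
          ack(1, 30) = ack(0, ack(1, 29))
          ack(1, 29) = ack(0, ack(1, 28))
          ack(1, 28) = ack(0, ack(1, 27))
          ack(1, 27) = ack(0, ack(1, 26))
          ack(1, 26) = ack(0, ack(1, 25))
          ack(1, 25) = ack(0, ack(1, 24))
          ack(1, 24) = ack(0, ack(1, 23))
          ack(1, 23) = ack(0, ack(1, 22))
          ack(1, 22) = ack(0, ack(1, 21))
... (trace truncated)
Result: ack(1, 46) = 48

48


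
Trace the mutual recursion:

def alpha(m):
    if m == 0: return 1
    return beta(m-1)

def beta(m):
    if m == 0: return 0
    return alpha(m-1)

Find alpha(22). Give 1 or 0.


alpha(22) = beta(21)
beta(21) = alpha(20)
alpha(20) = beta(19)
beta(19) = alpha(18)
alpha(18) = beta(17)
beta(17) = alpha(16)
alpha(16) = beta(15)
beta(15) = alpha(14)
alpha(14) = beta(13)
beta(13) = alpha(12)
alpha(12) = beta(11)
beta(11) = alpha(10)
alpha(10) = beta(9)
beta(9) = alpha(8)
alpha(8) = beta(7)
beta(7) = alpha(6)
alpha(6) = beta(5)
beta(5) = alpha(4)
alpha(4) = beta(3)
beta(3) = alpha(2)
alpha(2) = beta(1)
beta(1) = alpha(0)
alpha(0) = 1  (base case)
Result: 1

1


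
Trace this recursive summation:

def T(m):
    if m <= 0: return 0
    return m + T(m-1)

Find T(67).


T(67)
= 67 + 66 + 65 + 64 + 63 + 62 + 61 + 60 + 59 + 58 + 57 + 56 + 55 + 54 + 53 + 52 + 51 + 50 + 49 + 48 + 47 + 46 + 45 + 44 + 43 + 42 + 41 + 40 + 39 + 38 + 37 + 36 + 35 + 34 + 33 + 32 + 31 + 30 + 29 + 28 + 27 + 26 + 25 + 24 + 23 + 22 + 21 + 20 + 19 + 18 + 17 + 16 + 15 + 14 + 13 + 12 + 11 + 10 + 9 + 8 + 7 + 6 + 5 + 4 + 3 + 2 + 1 + T(0)
= 67 + 66 + 65 + 64 + 63 + 62 + 61 + 60 + 59 + 58 + 57 + 56 + 55 + 54 + 53 + 52 + 51 + 50 + 49 + 48 + 47 + 46 + 45 + 44 + 43 + 42 + 41 + 40 + 39 + 38 + 37 + 36 + 35 + 34 + 33 + 32 + 31 + 30 + 29 + 28 + 27 + 26 + 25 + 24 + 23 + 22 + 21 + 20 + 19 + 18 + 17 + 16 + 15 + 14 + 13 + 12 + 11 + 10 + 9 + 8 + 7 + 6 + 5 + 4 + 3 + 2 + 1 + 0
= 2278

2278


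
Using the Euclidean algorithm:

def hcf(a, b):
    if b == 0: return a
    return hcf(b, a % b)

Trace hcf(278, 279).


hcf(278, 279) = hcf(279, 278)
hcf(279, 278) = hcf(278, 1)
hcf(278, 1) = hcf(1, 0)
hcf(1, 0) = 1  (base case)

1


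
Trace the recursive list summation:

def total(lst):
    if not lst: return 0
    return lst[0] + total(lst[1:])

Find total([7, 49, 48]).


total([7, 49, 48]) = 7 + total([49, 48])
total([49, 48]) = 49 + total([48])
total([48]) = 48 + total([])
total([]) = 0  (base case)
Total: 7 + 49 + 48 + 0 = 104

104


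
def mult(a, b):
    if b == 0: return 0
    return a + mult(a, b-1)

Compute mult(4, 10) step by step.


mult(4, 10) = 4 + mult(4, 9)
mult(4, 9) = 4 + mult(4, 8)
mult(4, 8) = 4 + mult(4, 7)
mult(4, 7) = 4 + mult(4, 6)
mult(4, 6) = 4 + mult(4, 5)
mult(4, 5) = 4 + mult(4, 4)
mult(4, 4) = 4 + mult(4, 3)
mult(4, 3) = 4 + mult(4, 2)
mult(4, 2) = 4 + mult(4, 1)
mult(4, 1) = 4 + mult(4, 0)
mult(4, 0) = 0  (base case)
Total: 4 + 4 + 4 + 4 + 4 + 4 + 4 + 4 + 4 + 4 + 0 = 40

40


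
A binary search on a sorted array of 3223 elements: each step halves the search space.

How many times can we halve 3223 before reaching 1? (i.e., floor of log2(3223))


3223 / 2 = 1611
1611 / 2 = 805
805 / 2 = 402
402 / 2 = 201
201 / 2 = 100
100 / 2 = 50
50 / 2 = 25
25 / 2 = 12
12 / 2 = 6
6 / 2 = 3
3 / 2 = 1
Reached 1 after 11 halvings

11


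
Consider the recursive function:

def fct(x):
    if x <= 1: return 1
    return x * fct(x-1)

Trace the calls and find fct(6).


fct(6)
= 6 * fct(5)
= 6 * 5 * fct(4)
= 6 * 5 * 4 * fct(3)
= 6 * 5 * 4 * 3 * fct(2)
= 6 * 5 * 4 * 3 * 2 * fct(1)
= 6 * 5 * 4 * 3 * 2 * 1
= 720

720


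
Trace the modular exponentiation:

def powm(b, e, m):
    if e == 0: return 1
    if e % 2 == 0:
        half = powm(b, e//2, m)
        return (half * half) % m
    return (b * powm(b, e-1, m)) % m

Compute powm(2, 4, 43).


powm(2, 4, 43): e is even, compute powm(2, 2, 43)
  powm(2, 2, 43): e is even, compute powm(2, 1, 43)
    powm(2, 1, 43): e is odd, compute powm(2, 0, 43)
      powm(2, 0, 43) = 1
    (2 * 1) % 43 = 2
  half=2, (2*2) % 43 = 4
half=4, (4*4) % 43 = 16

16
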